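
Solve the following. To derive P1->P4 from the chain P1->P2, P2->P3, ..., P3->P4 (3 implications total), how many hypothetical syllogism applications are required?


With 3 implications in a chain connecting 4 propositions:
P1->P2, P2->P3, ..., P3->P4
Steps needed = (number of implications) - 1 = 3 - 1 = 2

2


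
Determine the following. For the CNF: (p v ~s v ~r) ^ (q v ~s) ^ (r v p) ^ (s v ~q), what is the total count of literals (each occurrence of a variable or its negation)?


Counting literals in each clause:
Clause 1: 3 literal(s)
Clause 2: 2 literal(s)
Clause 3: 2 literal(s)
Clause 4: 2 literal(s)
Total = 9

9


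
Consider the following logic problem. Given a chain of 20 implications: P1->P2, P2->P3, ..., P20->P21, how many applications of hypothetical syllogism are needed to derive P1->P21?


With 20 implications in a chain connecting 21 propositions:
P1->P2, P2->P3, ..., P20->P21
Steps needed = (number of implications) - 1 = 20 - 1 = 19

19


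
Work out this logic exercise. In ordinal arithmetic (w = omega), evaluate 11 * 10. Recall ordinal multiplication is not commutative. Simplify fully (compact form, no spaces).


Compute 11 * 10.
Ordinal * is associative and left-distributive over +, but NOT commutative; for finite n>1, n*w = w but w*n stays w*n.
Both finite; ordinal * agrees with natural *: 11 * 10 = 110.
Result = 110

110


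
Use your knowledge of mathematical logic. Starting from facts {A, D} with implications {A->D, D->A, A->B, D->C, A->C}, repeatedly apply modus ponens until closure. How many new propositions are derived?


Initial facts: {A, D}
Apply modus ponens to closure:
  A and A->B  =>  B
  D and D->C  =>  C
Final known: {A, B, C, D}
New propositions: {B, C}
Count = 2

2


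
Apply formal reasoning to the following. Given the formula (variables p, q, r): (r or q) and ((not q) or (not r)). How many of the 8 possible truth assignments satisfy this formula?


Evaluate all 8 assignments for p, q, r:
p=0, q=0, r=0: 0
p=0, q=0, r=1: 1
p=0, q=1, r=0: 1
p=0, q=1, r=1: 0
p=1, q=0, r=0: 0
p=1, q=0, r=1: 1
p=1, q=1, r=0: 1
p=1, q=1, r=1: 0
Satisfying count = 4

4


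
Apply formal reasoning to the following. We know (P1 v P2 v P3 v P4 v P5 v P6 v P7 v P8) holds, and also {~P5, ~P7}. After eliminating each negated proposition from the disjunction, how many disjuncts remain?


Original disjuncts (8): P1, P2, P3, P4, P5, P6, P7, P8
Negated (eliminate): ~P5, ~P7
Remaining disjuncts: P1, P2, P3, P4, P6, P8
Count = 8 - 2 = 6

6


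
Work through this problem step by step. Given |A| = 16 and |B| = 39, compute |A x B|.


The Cartesian product A x B contains all ordered pairs (a, b).
|A x B| = |A| * |B| = 16 * 39 = 624

624


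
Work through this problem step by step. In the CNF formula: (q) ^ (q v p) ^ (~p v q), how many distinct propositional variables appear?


Identify each variable that appears in the formula.
Variables found: p, q
Count = 2

2


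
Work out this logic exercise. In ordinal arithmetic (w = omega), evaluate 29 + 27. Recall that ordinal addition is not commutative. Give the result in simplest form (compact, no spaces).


Compute 29 + 27.
Ordinal + is associative but NOT commutative; for finite n>0, n + w = w but w + n stays w+n.
Both operands finite; ordinal + agrees with natural +: 29 + 27 = 56.
Result = 56

56


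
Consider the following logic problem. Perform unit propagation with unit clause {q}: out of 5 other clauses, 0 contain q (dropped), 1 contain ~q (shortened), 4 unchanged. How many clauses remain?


Satisfied (removed): 0
Shortened (remain): 1
Unchanged (remain): 4
Remaining = 1 + 4 = 5

5


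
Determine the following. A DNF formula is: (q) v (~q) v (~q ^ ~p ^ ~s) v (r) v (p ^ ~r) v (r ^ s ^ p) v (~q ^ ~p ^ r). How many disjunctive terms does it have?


A DNF formula is a disjunction of terms (conjunctions).
Terms are separated by v.
Counting the disjuncts: 7 terms.

7


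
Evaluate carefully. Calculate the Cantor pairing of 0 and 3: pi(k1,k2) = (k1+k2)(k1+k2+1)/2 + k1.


k1 + k2 = 3
(k1+k2)(k1+k2+1)/2 = 3 * 4 / 2 = 6
pi = 6 + 0 = 6

6


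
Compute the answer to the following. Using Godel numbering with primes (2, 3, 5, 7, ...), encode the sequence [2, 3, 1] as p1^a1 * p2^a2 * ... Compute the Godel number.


Encode each element as an exponent of the corresponding prime:
  2^2 = 4
  3^3 = 27
  5^1 = 5
Product = 4 * 27 * 5 = 540

540


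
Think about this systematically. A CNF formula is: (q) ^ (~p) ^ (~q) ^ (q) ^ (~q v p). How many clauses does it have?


A CNF formula is a conjunction of clauses.
Clauses are separated by ^.
Counting the conjuncts: 5 clauses.

5


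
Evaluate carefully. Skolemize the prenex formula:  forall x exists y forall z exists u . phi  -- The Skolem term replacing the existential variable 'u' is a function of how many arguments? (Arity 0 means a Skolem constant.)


Quantifier prefix: forall x exists y forall z exists u
'u' is existentially quantified at position 4.
Universal variables preceding it: x, z
Skolem function arity = 2

2


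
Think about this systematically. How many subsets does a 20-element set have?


The power set of a set with n elements has 2^n elements.
|P(S)| = 2^20 = 1048576

1048576


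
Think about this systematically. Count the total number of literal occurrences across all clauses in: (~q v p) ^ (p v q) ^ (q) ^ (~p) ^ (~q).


Counting literals in each clause:
Clause 1: 2 literal(s)
Clause 2: 2 literal(s)
Clause 3: 1 literal(s)
Clause 4: 1 literal(s)
Clause 5: 1 literal(s)
Total = 7

7


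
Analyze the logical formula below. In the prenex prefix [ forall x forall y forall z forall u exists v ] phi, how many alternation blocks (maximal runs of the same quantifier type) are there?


Quantifier-type sequence: A A A A E  (A=forall, E=exists)
Group into maximal same-type runs:
  Ax4 | Ex1
Number of blocks = 2

2


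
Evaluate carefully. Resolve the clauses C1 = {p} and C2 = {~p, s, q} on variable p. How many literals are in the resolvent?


Remove p from C1 and ~p from C2.
C1 remainder: {}
C2 remainder: {s, q}
Union (resolvent): {q, s}
Resolvent has 2 literal(s).

2


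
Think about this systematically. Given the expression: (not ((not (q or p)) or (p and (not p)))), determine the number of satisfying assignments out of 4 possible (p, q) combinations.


Check all 4 assignments:
p=0, q=0: 0
p=0, q=1: 1
p=1, q=0: 1
p=1, q=1: 1
Count of True = 3

3


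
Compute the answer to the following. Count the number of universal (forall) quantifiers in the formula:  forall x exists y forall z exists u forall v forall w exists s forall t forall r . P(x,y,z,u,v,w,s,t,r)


Quantifier prefix: forall x exists y forall z exists u forall v forall w exists s forall t forall r
Mark each quantifier type:
  U E U E U U E U U
Universal count = 6, Existential count = 3
Asked for universal (forall) quantifiers: 6

6


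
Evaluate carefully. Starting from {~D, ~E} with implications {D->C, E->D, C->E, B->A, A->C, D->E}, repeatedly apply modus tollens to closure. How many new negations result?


Initial negated facts: {~D, ~E}
Apply modus tollens to closure:
  ~E and C->E  =>  ~C
  ~C and A->C  =>  ~A
  ~A and B->A  =>  ~B
Final negated: {~A, ~B, ~C, ~D, ~E}
New negations: {~A, ~B, ~C}
Count = 3

3


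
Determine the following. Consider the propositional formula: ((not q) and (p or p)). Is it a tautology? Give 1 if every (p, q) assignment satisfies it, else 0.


Check all 4 assignments:
p=0, q=0: 0
p=0, q=1: 0
p=1, q=0: 1
p=1, q=1: 0
Satisfying count = 1/4.
Tautology iff count = 4: no.

0


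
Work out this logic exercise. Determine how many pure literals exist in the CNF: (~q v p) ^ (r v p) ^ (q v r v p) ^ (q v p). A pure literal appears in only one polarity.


Check each variable for pure literal status:
p: pure positive
q: mixed (not pure)
r: pure positive
Pure literal count = 2

2


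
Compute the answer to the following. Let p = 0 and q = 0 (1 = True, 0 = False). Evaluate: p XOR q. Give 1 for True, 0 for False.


p = 0, q = 0
Operation: p XOR q
Evaluate: 0 XOR 0 = 0

0


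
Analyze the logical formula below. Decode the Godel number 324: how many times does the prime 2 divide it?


Factorize 324 by dividing by 2 repeatedly.
Division steps: 2 divides 324 exactly 2 time(s).
Exponent of 2 = 2

2


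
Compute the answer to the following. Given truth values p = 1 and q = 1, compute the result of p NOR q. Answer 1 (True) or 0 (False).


p = 1, q = 1
Operation: p NOR q
Evaluate: 1 NOR 1 = 0

0


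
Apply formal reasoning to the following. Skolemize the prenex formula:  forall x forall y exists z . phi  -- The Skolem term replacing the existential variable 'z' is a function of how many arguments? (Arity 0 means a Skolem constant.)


Quantifier prefix: forall x forall y exists z
'z' is existentially quantified at position 3.
Universal variables preceding it: x, y
Skolem function arity = 2

2


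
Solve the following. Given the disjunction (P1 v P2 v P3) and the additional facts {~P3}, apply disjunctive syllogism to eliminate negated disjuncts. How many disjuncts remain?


Original disjuncts (3): P1, P2, P3
Negated (eliminate): ~P3
Remaining disjuncts: P1, P2
Count = 3 - 1 = 2

2


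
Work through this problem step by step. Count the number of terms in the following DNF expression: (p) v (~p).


A DNF formula is a disjunction of terms (conjunctions).
Terms are separated by v.
Counting the disjuncts: 2 terms.

2


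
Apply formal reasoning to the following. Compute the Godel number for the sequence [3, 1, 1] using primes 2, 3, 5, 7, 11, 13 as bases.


Encode each element as an exponent of the corresponding prime:
  2^3 = 8
  3^1 = 3
  5^1 = 5
Product = 8 * 3 * 5 = 120

120


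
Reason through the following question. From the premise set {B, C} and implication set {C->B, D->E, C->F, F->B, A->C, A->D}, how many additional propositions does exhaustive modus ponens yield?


Initial facts: {B, C}
Apply modus ponens to closure:
  C and C->F  =>  F
Final known: {B, C, F}
New propositions: {F}
Count = 1

1


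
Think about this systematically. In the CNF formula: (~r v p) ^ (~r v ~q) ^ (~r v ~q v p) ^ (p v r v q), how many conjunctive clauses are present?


A CNF formula is a conjunction of clauses.
Clauses are separated by ^.
Counting the conjuncts: 4 clauses.

4


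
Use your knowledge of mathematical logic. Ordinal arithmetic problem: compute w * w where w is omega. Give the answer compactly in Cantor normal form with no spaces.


Compute w * w.
Ordinal * is associative and left-distributive over +, but NOT commutative; for finite n>1, n*w = w but w*n stays w*n.
w * w = w^2 by definition.
Result = w^2

w^2


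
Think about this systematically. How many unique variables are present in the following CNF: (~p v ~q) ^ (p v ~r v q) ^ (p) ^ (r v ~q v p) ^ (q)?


Identify each variable that appears in the formula.
Variables found: p, q, r
Count = 3

3


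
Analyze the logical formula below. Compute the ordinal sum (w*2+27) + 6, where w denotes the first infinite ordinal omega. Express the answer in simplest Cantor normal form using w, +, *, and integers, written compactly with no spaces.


Compute (w*2+27) + 6.
Ordinal + is associative but NOT commutative; for finite n>0, n + w = w but w + n stays w+n.
By associativity: (w*2+27) + 6 = w*2 + (27+6) = w*2+33.
Result = w*2+33

w*2+33


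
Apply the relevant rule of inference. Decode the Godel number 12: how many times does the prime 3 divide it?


Factorize 12 by dividing by 3 repeatedly.
Division steps: 3 divides 12 exactly 1 time(s).
Exponent of 3 = 1

1


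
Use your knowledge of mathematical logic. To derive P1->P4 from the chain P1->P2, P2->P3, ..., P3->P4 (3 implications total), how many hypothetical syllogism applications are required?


With 3 implications in a chain connecting 4 propositions:
P1->P2, P2->P3, ..., P3->P4
Steps needed = (number of implications) - 1 = 3 - 1 = 2

2


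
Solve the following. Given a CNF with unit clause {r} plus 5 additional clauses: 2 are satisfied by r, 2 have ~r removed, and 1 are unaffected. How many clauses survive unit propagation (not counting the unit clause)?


Satisfied (removed): 2
Shortened (remain): 2
Unchanged (remain): 1
Remaining = 2 + 1 = 3

3


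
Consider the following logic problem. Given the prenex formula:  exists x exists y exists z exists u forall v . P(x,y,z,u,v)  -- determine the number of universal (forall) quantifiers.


Quantifier prefix: exists x exists y exists z exists u forall v
Mark each quantifier type:
  E E E E U
Universal count = 1, Existential count = 4
Asked for universal (forall) quantifiers: 1

1


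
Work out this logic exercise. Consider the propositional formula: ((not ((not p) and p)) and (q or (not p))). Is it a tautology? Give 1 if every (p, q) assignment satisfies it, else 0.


Check all 4 assignments:
p=0, q=0: 1
p=0, q=1: 1
p=1, q=0: 0
p=1, q=1: 1
Satisfying count = 3/4.
Tautology iff count = 4: no.

0


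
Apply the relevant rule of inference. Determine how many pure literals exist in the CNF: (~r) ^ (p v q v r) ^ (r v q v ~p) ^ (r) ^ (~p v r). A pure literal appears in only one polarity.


Check each variable for pure literal status:
p: mixed (not pure)
q: pure positive
r: mixed (not pure)
Pure literal count = 1

1


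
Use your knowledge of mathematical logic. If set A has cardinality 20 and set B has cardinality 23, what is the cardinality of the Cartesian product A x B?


The Cartesian product A x B contains all ordered pairs (a, b).
|A x B| = |A| * |B| = 20 * 23 = 460

460


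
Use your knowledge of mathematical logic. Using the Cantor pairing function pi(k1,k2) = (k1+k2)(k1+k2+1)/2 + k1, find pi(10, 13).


k1 + k2 = 23
(k1+k2)(k1+k2+1)/2 = 23 * 24 / 2 = 276
pi = 276 + 10 = 286

286


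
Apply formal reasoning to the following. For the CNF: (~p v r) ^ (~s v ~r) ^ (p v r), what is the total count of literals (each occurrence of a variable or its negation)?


Counting literals in each clause:
Clause 1: 2 literal(s)
Clause 2: 2 literal(s)
Clause 3: 2 literal(s)
Total = 6

6


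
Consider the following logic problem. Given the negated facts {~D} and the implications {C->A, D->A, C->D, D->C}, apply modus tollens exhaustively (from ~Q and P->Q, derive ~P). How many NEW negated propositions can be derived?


Initial negated facts: {~D}
Apply modus tollens to closure:
  ~D and C->D  =>  ~C
Final negated: {~C, ~D}
New negations: {~C}
Count = 1

1


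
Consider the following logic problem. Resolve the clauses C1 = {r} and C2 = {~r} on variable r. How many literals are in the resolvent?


Remove r from C1 and ~r from C2.
C1 remainder: {}
C2 remainder: {}
Union (resolvent): {} (empty clause)
Resolvent has 0 literal(s).

0


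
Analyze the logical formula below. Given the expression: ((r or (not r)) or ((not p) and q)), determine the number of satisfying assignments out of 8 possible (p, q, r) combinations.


Check all 8 assignments:
p=0, q=0, r=0: 1
p=0, q=0, r=1: 1
p=0, q=1, r=0: 1
p=0, q=1, r=1: 1
p=1, q=0, r=0: 1
p=1, q=0, r=1: 1
p=1, q=1, r=0: 1
p=1, q=1, r=1: 1
Count of True = 8

8


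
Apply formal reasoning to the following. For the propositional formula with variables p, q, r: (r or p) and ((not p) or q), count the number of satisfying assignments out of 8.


Evaluate all 8 assignments for p, q, r:
p=0, q=0, r=0: 0
p=0, q=0, r=1: 1
p=0, q=1, r=0: 0
p=0, q=1, r=1: 1
p=1, q=0, r=0: 0
p=1, q=0, r=1: 0
p=1, q=1, r=0: 1
p=1, q=1, r=1: 1
Satisfying count = 4

4


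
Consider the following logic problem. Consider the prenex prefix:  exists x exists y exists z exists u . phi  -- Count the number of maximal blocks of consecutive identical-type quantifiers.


Quantifier-type sequence: E E E E  (A=forall, E=exists)
Group into maximal same-type runs:
  Ex4
Number of blocks = 1

1


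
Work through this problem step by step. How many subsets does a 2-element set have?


The power set of a set with n elements has 2^n elements.
|P(S)| = 2^2 = 4

4


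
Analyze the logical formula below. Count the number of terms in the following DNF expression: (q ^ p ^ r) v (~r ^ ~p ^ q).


A DNF formula is a disjunction of terms (conjunctions).
Terms are separated by v.
Counting the disjuncts: 2 terms.

2


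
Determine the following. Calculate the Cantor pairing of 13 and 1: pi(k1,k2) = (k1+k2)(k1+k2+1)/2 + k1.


k1 + k2 = 14
(k1+k2)(k1+k2+1)/2 = 14 * 15 / 2 = 105
pi = 105 + 13 = 118

118


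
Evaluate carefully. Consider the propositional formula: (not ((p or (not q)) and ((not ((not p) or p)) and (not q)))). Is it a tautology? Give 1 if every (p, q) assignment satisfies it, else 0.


Check all 4 assignments:
p=0, q=0: 1
p=0, q=1: 1
p=1, q=0: 1
p=1, q=1: 1
Satisfying count = 4/4.
Tautology iff count = 4: yes.

1


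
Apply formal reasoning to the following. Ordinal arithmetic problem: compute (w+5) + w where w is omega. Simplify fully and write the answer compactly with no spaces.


Compute (w+5) + w.
Ordinal + is associative but NOT commutative; for finite n>0, n + w = w but w + n stays w+n.
(w+5) + w = w + (5+w) = w + w = w*2 (the finite tail 5 is absorbed by the right w).
Result = w*2

w*2


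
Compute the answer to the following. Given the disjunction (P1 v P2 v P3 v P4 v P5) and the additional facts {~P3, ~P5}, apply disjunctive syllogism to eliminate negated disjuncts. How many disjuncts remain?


Original disjuncts (5): P1, P2, P3, P4, P5
Negated (eliminate): ~P3, ~P5
Remaining disjuncts: P1, P2, P4
Count = 5 - 2 = 3

3


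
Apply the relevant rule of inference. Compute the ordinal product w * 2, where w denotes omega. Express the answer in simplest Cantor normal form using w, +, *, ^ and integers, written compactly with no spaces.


Compute w * 2.
Ordinal * is associative and left-distributive over +, but NOT commutative; for finite n>1, n*w = w but w*n stays w*n.
w * 2 means 2 copies of w concatenated: w*2.
Result = w*2

w*2


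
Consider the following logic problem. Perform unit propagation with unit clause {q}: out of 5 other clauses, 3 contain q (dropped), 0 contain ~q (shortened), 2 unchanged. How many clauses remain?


Satisfied (removed): 3
Shortened (remain): 0
Unchanged (remain): 2
Remaining = 0 + 2 = 2

2


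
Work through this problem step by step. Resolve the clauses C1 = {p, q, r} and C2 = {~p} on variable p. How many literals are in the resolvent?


Remove p from C1 and ~p from C2.
C1 remainder: {q, r}
C2 remainder: {}
Union (resolvent): {q, r}
Resolvent has 2 literal(s).

2


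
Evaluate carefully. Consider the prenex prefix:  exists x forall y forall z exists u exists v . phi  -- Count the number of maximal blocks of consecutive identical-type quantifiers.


Quantifier-type sequence: E A A E E  (A=forall, E=exists)
Group into maximal same-type runs:
  Ex1 | Ax2 | Ex2
Number of blocks = 3

3


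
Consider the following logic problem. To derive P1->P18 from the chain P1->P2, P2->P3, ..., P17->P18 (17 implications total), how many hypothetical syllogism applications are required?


With 17 implications in a chain connecting 18 propositions:
P1->P2, P2->P3, ..., P17->P18
Steps needed = (number of implications) - 1 = 17 - 1 = 16

16


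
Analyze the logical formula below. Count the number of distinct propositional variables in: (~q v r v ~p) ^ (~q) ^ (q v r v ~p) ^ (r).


Identify each variable that appears in the formula.
Variables found: p, q, r
Count = 3

3


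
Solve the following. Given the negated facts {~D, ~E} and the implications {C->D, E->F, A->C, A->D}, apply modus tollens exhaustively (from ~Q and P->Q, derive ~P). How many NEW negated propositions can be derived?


Initial negated facts: {~D, ~E}
Apply modus tollens to closure:
  ~D and C->D  =>  ~C
  ~C and A->C  =>  ~A
Final negated: {~A, ~C, ~D, ~E}
New negations: {~A, ~C}
Count = 2

2


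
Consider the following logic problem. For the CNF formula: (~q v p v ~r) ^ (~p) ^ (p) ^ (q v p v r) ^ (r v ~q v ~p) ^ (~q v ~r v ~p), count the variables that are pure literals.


Check each variable for pure literal status:
p: mixed (not pure)
q: mixed (not pure)
r: mixed (not pure)
Pure literal count = 0

0


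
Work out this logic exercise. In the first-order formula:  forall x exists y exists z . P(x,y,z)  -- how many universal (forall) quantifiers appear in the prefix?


Quantifier prefix: forall x exists y exists z
Mark each quantifier type:
  U E E
Universal count = 1, Existential count = 2
Asked for universal (forall) quantifiers: 1

1


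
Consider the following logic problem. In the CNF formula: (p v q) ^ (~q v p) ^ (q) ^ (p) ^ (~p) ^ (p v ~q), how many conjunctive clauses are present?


A CNF formula is a conjunction of clauses.
Clauses are separated by ^.
Counting the conjuncts: 6 clauses.

6


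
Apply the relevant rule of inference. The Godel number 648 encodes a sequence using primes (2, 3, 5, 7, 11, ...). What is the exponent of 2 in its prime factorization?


Factorize 648 by dividing by 2 repeatedly.
Division steps: 2 divides 648 exactly 3 time(s).
Exponent of 2 = 3

3


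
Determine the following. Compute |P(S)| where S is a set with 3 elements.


The power set of a set with n elements has 2^n elements.
|P(S)| = 2^3 = 8

8


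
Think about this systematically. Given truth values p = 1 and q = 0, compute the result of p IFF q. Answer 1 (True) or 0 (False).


p = 1, q = 0
Operation: p IFF q
Evaluate: 1 IFF 0 = 0

0


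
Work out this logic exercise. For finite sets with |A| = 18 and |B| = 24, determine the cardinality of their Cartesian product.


The Cartesian product A x B contains all ordered pairs (a, b).
|A x B| = |A| * |B| = 18 * 24 = 432

432


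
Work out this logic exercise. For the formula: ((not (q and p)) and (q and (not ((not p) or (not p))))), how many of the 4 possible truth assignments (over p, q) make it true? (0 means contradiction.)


Check all 4 assignments:
p=0, q=0: 0
p=0, q=1: 0
p=1, q=0: 0
p=1, q=1: 0
Count of True = 0

0


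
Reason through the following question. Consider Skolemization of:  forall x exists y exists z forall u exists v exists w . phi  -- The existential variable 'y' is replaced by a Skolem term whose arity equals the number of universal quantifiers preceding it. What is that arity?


Quantifier prefix: forall x exists y exists z forall u exists v exists w
'y' is existentially quantified at position 2.
Universal variables preceding it: x
Skolem function arity = 1

1


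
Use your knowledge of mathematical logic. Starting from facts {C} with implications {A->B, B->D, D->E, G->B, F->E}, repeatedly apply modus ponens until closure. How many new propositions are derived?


Initial facts: {C}
Apply modus ponens to closure:
  (no implication fires)
Final known: {C}
New propositions: {(none)}
Count = 0

0


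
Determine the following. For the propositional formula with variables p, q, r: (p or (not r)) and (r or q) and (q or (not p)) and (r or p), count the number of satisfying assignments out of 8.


Evaluate all 8 assignments for p, q, r:
p=0, q=0, r=0: 0
p=0, q=0, r=1: 0
p=0, q=1, r=0: 0
p=0, q=1, r=1: 0
p=1, q=0, r=0: 0
p=1, q=0, r=1: 0
p=1, q=1, r=0: 1
p=1, q=1, r=1: 1
Satisfying count = 2

2


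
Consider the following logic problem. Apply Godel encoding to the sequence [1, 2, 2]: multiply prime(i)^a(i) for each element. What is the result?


Encode each element as an exponent of the corresponding prime:
  2^1 = 2
  3^2 = 9
  5^2 = 25
Product = 2 * 9 * 25 = 450

450


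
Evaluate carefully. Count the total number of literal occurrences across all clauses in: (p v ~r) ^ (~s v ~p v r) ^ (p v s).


Counting literals in each clause:
Clause 1: 2 literal(s)
Clause 2: 3 literal(s)
Clause 3: 2 literal(s)
Total = 7

7


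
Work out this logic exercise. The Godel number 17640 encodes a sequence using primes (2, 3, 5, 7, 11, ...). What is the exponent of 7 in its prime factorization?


Factorize 17640 by dividing by 7 repeatedly.
Division steps: 7 divides 17640 exactly 2 time(s).
Exponent of 7 = 2

2


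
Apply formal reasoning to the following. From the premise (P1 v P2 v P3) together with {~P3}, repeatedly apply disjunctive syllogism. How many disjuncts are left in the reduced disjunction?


Original disjuncts (3): P1, P2, P3
Negated (eliminate): ~P3
Remaining disjuncts: P1, P2
Count = 3 - 1 = 2

2


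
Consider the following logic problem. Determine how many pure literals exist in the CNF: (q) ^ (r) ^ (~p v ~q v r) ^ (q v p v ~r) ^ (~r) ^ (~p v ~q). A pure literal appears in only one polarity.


Check each variable for pure literal status:
p: mixed (not pure)
q: mixed (not pure)
r: mixed (not pure)
Pure literal count = 0

0


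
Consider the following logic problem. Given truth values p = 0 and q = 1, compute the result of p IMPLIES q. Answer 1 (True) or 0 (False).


p = 0, q = 1
Operation: p IMPLIES q
Evaluate: 0 IMPLIES 1 = 1

1


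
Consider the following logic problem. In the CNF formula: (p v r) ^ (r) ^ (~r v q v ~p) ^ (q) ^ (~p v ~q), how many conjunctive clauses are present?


A CNF formula is a conjunction of clauses.
Clauses are separated by ^.
Counting the conjuncts: 5 clauses.

5


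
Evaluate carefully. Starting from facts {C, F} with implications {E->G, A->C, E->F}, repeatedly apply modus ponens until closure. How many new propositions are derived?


Initial facts: {C, F}
Apply modus ponens to closure:
  (no implication fires)
Final known: {C, F}
New propositions: {(none)}
Count = 0

0


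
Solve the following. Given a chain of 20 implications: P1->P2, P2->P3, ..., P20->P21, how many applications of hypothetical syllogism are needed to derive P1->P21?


With 20 implications in a chain connecting 21 propositions:
P1->P2, P2->P3, ..., P20->P21
Steps needed = (number of implications) - 1 = 20 - 1 = 19

19


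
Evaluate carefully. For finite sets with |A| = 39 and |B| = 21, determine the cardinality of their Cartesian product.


The Cartesian product A x B contains all ordered pairs (a, b).
|A x B| = |A| * |B| = 39 * 21 = 819

819


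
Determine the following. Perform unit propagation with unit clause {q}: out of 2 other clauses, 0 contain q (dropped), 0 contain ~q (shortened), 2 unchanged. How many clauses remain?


Satisfied (removed): 0
Shortened (remain): 0
Unchanged (remain): 2
Remaining = 0 + 2 = 2

2


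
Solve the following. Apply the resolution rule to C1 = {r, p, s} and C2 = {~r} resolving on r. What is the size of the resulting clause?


Remove r from C1 and ~r from C2.
C1 remainder: {p, s}
C2 remainder: {}
Union (resolvent): {p, s}
Resolvent has 2 literal(s).

2


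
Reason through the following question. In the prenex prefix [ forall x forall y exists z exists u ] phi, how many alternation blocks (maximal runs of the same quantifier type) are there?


Quantifier-type sequence: A A E E  (A=forall, E=exists)
Group into maximal same-type runs:
  Ax2 | Ex2
Number of blocks = 2

2


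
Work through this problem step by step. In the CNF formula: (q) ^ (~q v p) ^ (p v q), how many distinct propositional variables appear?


Identify each variable that appears in the formula.
Variables found: p, q
Count = 2

2


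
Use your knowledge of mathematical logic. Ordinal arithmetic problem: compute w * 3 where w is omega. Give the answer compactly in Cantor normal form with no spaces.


Compute w * 3.
Ordinal * is associative and left-distributive over +, but NOT commutative; for finite n>1, n*w = w but w*n stays w*n.
w * 3 means 3 copies of w concatenated: w*3.
Result = w*3

w*3


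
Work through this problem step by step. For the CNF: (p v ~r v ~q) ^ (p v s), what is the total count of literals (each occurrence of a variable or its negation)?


Counting literals in each clause:
Clause 1: 3 literal(s)
Clause 2: 2 literal(s)
Total = 5

5


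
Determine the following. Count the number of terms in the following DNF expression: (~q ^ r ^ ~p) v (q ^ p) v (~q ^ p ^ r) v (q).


A DNF formula is a disjunction of terms (conjunctions).
Terms are separated by v.
Counting the disjuncts: 4 terms.

4


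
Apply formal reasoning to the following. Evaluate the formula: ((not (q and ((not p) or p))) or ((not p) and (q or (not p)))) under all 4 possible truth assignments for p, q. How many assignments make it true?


Check all 4 assignments:
p=0, q=0: 1
p=0, q=1: 1
p=1, q=0: 1
p=1, q=1: 0
Count of True = 3

3


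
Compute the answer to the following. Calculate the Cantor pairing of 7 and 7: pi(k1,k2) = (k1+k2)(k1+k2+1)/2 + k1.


k1 + k2 = 14
(k1+k2)(k1+k2+1)/2 = 14 * 15 / 2 = 105
pi = 105 + 7 = 112

112


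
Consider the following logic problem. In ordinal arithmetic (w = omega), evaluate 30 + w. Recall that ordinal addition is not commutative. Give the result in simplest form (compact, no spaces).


Compute 30 + w.
Ordinal + is associative but NOT commutative; for finite n>0, n + w = w but w + n stays w+n.
Any finite left addend is absorbed by w on the right: 30 + w = w.
Result = w

w


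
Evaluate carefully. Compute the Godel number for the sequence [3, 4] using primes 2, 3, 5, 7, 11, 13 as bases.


Encode each element as an exponent of the corresponding prime:
  2^3 = 8
  3^4 = 81
Product = 8 * 81 = 648

648


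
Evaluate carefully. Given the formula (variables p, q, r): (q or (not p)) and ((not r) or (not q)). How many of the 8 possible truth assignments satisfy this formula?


Evaluate all 8 assignments for p, q, r:
p=0, q=0, r=0: 1
p=0, q=0, r=1: 1
p=0, q=1, r=0: 1
p=0, q=1, r=1: 0
p=1, q=0, r=0: 0
p=1, q=0, r=1: 0
p=1, q=1, r=0: 1
p=1, q=1, r=1: 0
Satisfying count = 4

4


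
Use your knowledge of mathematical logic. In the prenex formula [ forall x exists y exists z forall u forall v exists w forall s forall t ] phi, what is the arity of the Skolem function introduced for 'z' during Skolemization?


Quantifier prefix: forall x exists y exists z forall u forall v exists w forall s forall t
'z' is existentially quantified at position 3.
Universal variables preceding it: x
Skolem function arity = 1

1


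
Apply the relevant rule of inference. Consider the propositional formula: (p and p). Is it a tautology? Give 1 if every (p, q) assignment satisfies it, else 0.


Check all 4 assignments:
p=0, q=0: 0
p=0, q=1: 0
p=1, q=0: 1
p=1, q=1: 1
Satisfying count = 2/4.
Tautology iff count = 4: no.

0


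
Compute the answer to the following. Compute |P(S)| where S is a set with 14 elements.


The power set of a set with n elements has 2^n elements.
|P(S)| = 2^14 = 16384

16384


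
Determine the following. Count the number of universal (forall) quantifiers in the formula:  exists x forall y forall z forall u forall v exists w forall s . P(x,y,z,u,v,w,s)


Quantifier prefix: exists x forall y forall z forall u forall v exists w forall s
Mark each quantifier type:
  E U U U U E U
Universal count = 5, Existential count = 2
Asked for universal (forall) quantifiers: 5

5


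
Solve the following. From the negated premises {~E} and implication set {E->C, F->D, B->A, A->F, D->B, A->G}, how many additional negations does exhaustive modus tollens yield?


Initial negated facts: {~E}
Apply modus tollens to closure:
  (no implication fires)
Final negated: {~E}
New negations: {(none)}
Count = 0

0


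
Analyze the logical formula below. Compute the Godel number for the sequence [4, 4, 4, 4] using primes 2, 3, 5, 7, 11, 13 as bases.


Encode each element as an exponent of the corresponding prime:
  2^4 = 16
  3^4 = 81
  5^4 = 625
  7^4 = 2401
Product = 16 * 81 * 625 * 2401 = 1944810000

1944810000


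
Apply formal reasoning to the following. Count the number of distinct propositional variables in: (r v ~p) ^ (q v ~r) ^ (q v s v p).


Identify each variable that appears in the formula.
Variables found: p, q, r, s
Count = 4

4


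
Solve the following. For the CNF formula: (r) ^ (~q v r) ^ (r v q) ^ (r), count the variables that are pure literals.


Check each variable for pure literal status:
p: absent (not pure)
q: mixed (not pure)
r: pure positive
Pure literal count = 1

1


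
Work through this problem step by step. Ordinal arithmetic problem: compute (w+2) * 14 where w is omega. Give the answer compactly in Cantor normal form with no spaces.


Compute (w+2) * 14.
Ordinal * is associative and left-distributive over +, but NOT commutative; for finite n>1, n*w = w but w*n stays w*n.
(w+2) * 14 = (w+2) repeated 14 times. Each intermediate +2 is absorbed by the following w; only the last survives: w*14+2.
Result = w*14+2

w*14+2


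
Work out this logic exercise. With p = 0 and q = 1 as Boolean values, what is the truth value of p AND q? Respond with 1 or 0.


p = 0, q = 1
Operation: p AND q
Evaluate: 0 AND 1 = 0

0


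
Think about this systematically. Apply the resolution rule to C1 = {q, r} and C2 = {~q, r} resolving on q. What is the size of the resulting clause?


Remove q from C1 and ~q from C2.
C1 remainder: {r}
C2 remainder: {r}
Union (resolvent): {r}
Resolvent has 1 literal(s).

1


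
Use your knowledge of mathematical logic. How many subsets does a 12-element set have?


The power set of a set with n elements has 2^n elements.
|P(S)| = 2^12 = 4096

4096


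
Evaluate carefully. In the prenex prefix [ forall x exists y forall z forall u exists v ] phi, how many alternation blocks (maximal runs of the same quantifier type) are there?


Quantifier-type sequence: A E A A E  (A=forall, E=exists)
Group into maximal same-type runs:
  Ax1 | Ex1 | Ax2 | Ex1
Number of blocks = 4

4


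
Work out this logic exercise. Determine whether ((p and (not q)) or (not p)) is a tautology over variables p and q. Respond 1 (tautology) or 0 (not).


Check all 4 assignments:
p=0, q=0: 1
p=0, q=1: 1
p=1, q=0: 1
p=1, q=1: 0
Satisfying count = 3/4.
Tautology iff count = 4: no.

0


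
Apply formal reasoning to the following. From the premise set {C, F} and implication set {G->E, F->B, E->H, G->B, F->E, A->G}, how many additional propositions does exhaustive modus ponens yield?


Initial facts: {C, F}
Apply modus ponens to closure:
  F and F->B  =>  B
  F and F->E  =>  E
  E and E->H  =>  H
Final known: {B, C, E, F, H}
New propositions: {B, E, H}
Count = 3

3


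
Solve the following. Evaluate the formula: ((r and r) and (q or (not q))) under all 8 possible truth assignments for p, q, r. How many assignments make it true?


Check all 8 assignments:
p=0, q=0, r=0: 0
p=0, q=0, r=1: 1
p=0, q=1, r=0: 0
p=0, q=1, r=1: 1
p=1, q=0, r=0: 0
p=1, q=0, r=1: 1
p=1, q=1, r=0: 0
p=1, q=1, r=1: 1
Count of True = 4

4


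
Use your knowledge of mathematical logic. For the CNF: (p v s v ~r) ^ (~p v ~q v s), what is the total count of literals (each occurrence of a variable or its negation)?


Counting literals in each clause:
Clause 1: 3 literal(s)
Clause 2: 3 literal(s)
Total = 6

6


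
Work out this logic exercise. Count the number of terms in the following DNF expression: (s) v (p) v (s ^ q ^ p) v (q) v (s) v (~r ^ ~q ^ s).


A DNF formula is a disjunction of terms (conjunctions).
Terms are separated by v.
Counting the disjuncts: 6 terms.

6


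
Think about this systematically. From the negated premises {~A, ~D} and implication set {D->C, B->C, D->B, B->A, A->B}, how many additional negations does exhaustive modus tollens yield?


Initial negated facts: {~A, ~D}
Apply modus tollens to closure:
  ~A and B->A  =>  ~B
Final negated: {~A, ~B, ~D}
New negations: {~B}
Count = 1

1


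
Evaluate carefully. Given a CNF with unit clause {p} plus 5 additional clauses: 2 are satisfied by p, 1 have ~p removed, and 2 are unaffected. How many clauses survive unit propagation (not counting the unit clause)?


Satisfied (removed): 2
Shortened (remain): 1
Unchanged (remain): 2
Remaining = 1 + 2 = 3

3


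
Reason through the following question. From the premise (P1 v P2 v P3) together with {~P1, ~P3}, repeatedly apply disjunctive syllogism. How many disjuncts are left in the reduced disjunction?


Original disjuncts (3): P1, P2, P3
Negated (eliminate): ~P1, ~P3
Remaining disjuncts: P2
Count = 3 - 2 = 1

1


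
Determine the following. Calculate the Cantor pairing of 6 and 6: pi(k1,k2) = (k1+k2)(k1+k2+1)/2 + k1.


k1 + k2 = 12
(k1+k2)(k1+k2+1)/2 = 12 * 13 / 2 = 78
pi = 78 + 6 = 84

84


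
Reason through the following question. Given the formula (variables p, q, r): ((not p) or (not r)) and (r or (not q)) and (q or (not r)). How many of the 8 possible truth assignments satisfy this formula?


Evaluate all 8 assignments for p, q, r:
p=0, q=0, r=0: 1
p=0, q=0, r=1: 0
p=0, q=1, r=0: 0
p=0, q=1, r=1: 1
p=1, q=0, r=0: 1
p=1, q=0, r=1: 0
p=1, q=1, r=0: 0
p=1, q=1, r=1: 0
Satisfying count = 3

3


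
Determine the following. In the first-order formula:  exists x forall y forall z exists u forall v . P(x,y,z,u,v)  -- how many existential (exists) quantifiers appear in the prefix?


Quantifier prefix: exists x forall y forall z exists u forall v
Mark each quantifier type:
  E U U E U
Universal count = 3, Existential count = 2
Asked for existential (exists) quantifiers: 2

2


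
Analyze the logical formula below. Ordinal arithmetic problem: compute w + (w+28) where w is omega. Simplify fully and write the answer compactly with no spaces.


Compute w + (w+28).
Ordinal + is associative but NOT commutative; for finite n>0, n + w = w but w + n stays w+n.
w + (w+28) = (w+w) + 28 = w*2+28.
Result = w*2+28

w*2+28


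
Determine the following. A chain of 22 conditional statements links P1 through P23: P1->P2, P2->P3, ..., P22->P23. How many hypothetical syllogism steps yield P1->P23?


With 22 implications in a chain connecting 23 propositions:
P1->P2, P2->P3, ..., P22->P23
Steps needed = (number of implications) - 1 = 22 - 1 = 21

21


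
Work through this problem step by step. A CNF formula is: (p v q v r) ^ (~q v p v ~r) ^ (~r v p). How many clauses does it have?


A CNF formula is a conjunction of clauses.
Clauses are separated by ^.
Counting the conjuncts: 3 clauses.

3


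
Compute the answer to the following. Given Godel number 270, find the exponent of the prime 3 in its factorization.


Factorize 270 by dividing by 3 repeatedly.
Division steps: 3 divides 270 exactly 3 time(s).
Exponent of 3 = 3

3


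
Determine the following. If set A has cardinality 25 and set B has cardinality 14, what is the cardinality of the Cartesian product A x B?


The Cartesian product A x B contains all ordered pairs (a, b).
|A x B| = |A| * |B| = 25 * 14 = 350

350


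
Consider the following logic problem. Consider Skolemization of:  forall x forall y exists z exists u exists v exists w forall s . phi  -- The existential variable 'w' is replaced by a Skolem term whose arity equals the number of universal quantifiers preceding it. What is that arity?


Quantifier prefix: forall x forall y exists z exists u exists v exists w forall s
'w' is existentially quantified at position 6.
Universal variables preceding it: x, y
Skolem function arity = 2

2


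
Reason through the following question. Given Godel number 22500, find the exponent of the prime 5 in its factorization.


Factorize 22500 by dividing by 5 repeatedly.
Division steps: 5 divides 22500 exactly 4 time(s).
Exponent of 5 = 4

4


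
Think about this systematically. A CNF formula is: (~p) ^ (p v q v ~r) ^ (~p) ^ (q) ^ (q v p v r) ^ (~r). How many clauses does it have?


A CNF formula is a conjunction of clauses.
Clauses are separated by ^.
Counting the conjuncts: 6 clauses.

6


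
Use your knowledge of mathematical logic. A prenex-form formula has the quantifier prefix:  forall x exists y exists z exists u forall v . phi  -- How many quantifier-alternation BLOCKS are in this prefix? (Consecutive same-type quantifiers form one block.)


Quantifier-type sequence: A E E E A  (A=forall, E=exists)
Group into maximal same-type runs:
  Ax1 | Ex3 | Ax1
Number of blocks = 3

3
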